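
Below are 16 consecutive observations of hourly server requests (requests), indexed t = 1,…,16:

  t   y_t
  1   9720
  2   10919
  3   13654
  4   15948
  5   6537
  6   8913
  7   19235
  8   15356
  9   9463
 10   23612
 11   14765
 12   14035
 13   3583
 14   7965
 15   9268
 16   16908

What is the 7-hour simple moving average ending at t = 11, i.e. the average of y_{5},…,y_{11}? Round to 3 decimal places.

Sum of periods 5–11: 6537 + 8913 + 19235 + 15356 + 9463 + 23612 + 14765 = 97881
Divide by 7: 97881 / 7 = 13983.000

13983.000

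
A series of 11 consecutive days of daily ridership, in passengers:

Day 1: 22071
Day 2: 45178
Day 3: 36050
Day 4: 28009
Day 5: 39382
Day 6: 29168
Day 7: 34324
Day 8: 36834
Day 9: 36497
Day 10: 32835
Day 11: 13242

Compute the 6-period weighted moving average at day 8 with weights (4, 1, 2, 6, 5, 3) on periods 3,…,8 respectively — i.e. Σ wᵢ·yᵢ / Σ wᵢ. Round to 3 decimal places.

Weighted sum: 4·36050 + 1·28009 + 2·39382 + 6·29168 + 5·34324 + 3·36834 = 144200 + 28009 + 78764 + 175008 + 171620 + 110502 = 708103
Weight total: 4 + 1 + 2 + 6 + 5 + 3 = 21
WMA = 708103 / 21 = 33719.190

33719.190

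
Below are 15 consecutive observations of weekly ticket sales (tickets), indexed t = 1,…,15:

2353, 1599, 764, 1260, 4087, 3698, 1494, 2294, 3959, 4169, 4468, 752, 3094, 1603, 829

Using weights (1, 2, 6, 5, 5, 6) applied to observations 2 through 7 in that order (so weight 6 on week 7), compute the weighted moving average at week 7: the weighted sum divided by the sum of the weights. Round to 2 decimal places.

2343.04

Weighted sum: 1·1599 + 2·764 + 6·1260 + 5·4087 + 5·3698 + 6·1494 = 1599 + 1528 + 7560 + 20435 + 18490 + 8964 = 58576
Weight total: 1 + 2 + 6 + 5 + 5 + 6 = 25
WMA = 58576 / 25 = 2343.04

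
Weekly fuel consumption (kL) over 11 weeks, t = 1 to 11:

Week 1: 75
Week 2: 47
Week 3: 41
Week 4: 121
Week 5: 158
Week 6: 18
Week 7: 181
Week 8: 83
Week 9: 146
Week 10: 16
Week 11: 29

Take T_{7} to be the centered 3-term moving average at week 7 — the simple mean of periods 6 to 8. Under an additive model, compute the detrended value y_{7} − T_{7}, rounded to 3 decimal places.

Trend T_7 = (18 + 181 + 83) / 3 = 282/3 = 94.00000
Detrended value: 181 − 94.00000 = 87.000

87.000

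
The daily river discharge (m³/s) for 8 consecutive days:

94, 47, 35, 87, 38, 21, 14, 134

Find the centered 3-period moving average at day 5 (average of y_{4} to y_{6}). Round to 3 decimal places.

48.667

Sum of periods 4–6: 87 + 38 + 21 = 146
Divide by 3: 146 / 3 = 48.667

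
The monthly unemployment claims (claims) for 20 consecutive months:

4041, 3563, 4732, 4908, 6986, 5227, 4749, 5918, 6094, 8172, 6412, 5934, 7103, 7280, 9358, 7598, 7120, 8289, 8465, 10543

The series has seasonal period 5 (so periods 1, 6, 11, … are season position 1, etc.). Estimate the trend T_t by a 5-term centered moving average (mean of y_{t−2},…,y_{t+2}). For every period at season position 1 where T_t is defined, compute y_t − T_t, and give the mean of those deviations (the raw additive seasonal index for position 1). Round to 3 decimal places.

Season position 1 occurs at t = 6, 11, 16 (where T_t is defined).
t=6: T_6 = 5557.60000; y_6 − T_6 = 5227 − 5557.60000 = -330.60000
t=11: T_11 = 6743.00000; y_11 − T_11 = 6412 − 6743.00000 = -331.00000
t=16: T_16 = 7929.00000; y_16 − T_16 = 7598 − 7929.00000 = -331.00000
Mean deviation: (-330.60000 + -331.00000 + -331.00000) / 3 = -330.867

-330.867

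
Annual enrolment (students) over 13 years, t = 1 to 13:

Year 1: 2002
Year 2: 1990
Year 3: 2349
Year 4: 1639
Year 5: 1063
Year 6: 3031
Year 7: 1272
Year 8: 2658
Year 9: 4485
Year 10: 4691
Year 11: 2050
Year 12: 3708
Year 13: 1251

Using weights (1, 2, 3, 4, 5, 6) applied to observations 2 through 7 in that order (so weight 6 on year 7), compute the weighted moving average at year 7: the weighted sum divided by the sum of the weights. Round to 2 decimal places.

1840.19

Weighted sum: 1·1990 + 2·2349 + 3·1639 + 4·1063 + 5·3031 + 6·1272 = 1990 + 4698 + 4917 + 4252 + 15155 + 7632 = 38644
Weight total: 1 + 2 + 3 + 4 + 5 + 6 = 21
WMA = 38644 / 21 = 1840.19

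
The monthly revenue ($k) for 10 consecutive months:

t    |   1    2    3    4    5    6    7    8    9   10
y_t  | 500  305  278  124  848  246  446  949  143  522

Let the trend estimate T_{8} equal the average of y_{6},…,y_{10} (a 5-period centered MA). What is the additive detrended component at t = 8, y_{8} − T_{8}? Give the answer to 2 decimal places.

487.80

Trend T_8 = (246 + 446 + 949 + 143 + 522) / 5 = 2306/5 = 461.2000
Detrended value: 949 − 461.2000 = 487.80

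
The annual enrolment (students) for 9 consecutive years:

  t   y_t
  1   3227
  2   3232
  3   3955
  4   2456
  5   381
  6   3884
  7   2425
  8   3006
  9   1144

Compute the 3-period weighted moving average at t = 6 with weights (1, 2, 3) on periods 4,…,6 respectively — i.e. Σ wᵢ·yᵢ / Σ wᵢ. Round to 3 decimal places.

2478.333

Weighted sum: 1·2456 + 2·381 + 3·3884 = 2456 + 762 + 11652 = 14870
Weight total: 1 + 2 + 3 = 6
WMA = 14870 / 6 = 2478.333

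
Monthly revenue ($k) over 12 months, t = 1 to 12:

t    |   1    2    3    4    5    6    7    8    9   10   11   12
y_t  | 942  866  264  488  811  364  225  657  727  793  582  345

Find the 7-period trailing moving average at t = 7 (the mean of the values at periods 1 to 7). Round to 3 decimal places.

Sum of periods 1–7: 942 + 866 + 264 + 488 + 811 + 364 + 225 = 3960
Divide by 7: 3960 / 7 = 565.714

565.714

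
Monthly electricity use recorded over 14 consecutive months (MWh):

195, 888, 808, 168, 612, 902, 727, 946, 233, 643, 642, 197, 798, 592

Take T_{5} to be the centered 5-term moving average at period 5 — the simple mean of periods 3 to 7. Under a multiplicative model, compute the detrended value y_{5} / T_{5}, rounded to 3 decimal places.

0.951

Trend T_5 = (808 + 168 + 612 + 902 + 727) / 5 = 3217/5 = 643.40000
Ratio to trend: 612 / 643.40000 = 0.951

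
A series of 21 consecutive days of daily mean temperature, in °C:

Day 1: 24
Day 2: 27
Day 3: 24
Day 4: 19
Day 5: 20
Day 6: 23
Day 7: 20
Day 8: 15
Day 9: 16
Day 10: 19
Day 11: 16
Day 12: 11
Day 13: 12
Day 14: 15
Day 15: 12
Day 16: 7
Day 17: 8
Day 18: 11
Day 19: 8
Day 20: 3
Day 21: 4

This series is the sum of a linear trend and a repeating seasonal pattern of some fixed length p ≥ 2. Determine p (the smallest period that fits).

4

First differences y_{t+1} − y_t: 3, -3, -5, 1, 3, -3, -5, 1, 3, -3, …
The difference pattern repeats every 4 terms and not for any smaller step, so p = 4.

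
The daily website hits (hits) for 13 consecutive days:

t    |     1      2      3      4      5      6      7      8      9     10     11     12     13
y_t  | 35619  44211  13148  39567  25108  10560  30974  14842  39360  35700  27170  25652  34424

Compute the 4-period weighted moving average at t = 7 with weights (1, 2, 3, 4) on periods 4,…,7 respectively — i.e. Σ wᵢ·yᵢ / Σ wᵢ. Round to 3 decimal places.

Weighted sum: 1·39567 + 2·25108 + 3·10560 + 4·30974 = 39567 + 50216 + 31680 + 123896 = 245359
Weight total: 1 + 2 + 3 + 4 = 10
WMA = 245359 / 10 = 24535.900

24535.900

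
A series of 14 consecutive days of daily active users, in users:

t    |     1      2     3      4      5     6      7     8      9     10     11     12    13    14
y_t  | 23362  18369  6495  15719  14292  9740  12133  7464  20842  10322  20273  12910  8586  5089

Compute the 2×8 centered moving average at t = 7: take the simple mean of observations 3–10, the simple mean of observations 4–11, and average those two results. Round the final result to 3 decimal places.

12987.000

Sum over 3–10: 6495 + 15719 + 14292 + 9740 + 12133 + 7464 + 20842 + 10322 = 97007
Sum over 4–11: 15719 + 14292 + 9740 + 12133 + 7464 + 20842 + 10322 + 20273 = 110785
CMA at t=7 = (97007 + 110785) / (2·8) = 207792 / 16 = 12987.000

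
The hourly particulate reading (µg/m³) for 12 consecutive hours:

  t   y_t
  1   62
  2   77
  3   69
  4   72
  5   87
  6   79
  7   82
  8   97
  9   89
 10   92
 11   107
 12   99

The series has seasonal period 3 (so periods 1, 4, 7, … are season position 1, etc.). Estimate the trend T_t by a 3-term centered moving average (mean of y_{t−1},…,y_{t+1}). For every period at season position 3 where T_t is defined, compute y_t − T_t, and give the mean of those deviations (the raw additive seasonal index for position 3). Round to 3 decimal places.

Season position 3 occurs at t = 3, 6, 9 (where T_t is defined).
t=3: T_3 = 72.66667; y_3 − T_3 = 69 − 72.66667 = -3.66667
t=6: T_6 = 82.66667; y_6 − T_6 = 79 − 82.66667 = -3.66667
t=9: T_9 = 92.66667; y_9 − T_9 = 89 − 92.66667 = -3.66667
Mean deviation: (-3.66667 + -3.66667 + -3.66667) / 3 = -3.667

-3.667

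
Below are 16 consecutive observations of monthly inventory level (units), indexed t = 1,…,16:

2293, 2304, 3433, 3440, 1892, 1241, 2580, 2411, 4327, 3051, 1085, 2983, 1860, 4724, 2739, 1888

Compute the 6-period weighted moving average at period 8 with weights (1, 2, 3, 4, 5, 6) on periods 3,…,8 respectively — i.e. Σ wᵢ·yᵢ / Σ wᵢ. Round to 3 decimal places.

Weighted sum: 1·3433 + 2·3440 + 3·1892 + 4·1241 + 5·2580 + 6·2411 = 3433 + 6880 + 5676 + 4964 + 12900 + 14466 = 48319
Weight total: 1 + 2 + 3 + 4 + 5 + 6 = 21
WMA = 48319 / 21 = 2300.905

2300.905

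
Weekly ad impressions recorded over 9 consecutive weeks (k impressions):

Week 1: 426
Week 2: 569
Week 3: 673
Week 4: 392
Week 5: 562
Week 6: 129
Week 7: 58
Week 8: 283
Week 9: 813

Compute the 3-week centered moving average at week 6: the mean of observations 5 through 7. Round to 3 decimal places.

Sum of periods 5–7: 562 + 129 + 58 = 749
Divide by 3: 749 / 3 = 249.667

249.667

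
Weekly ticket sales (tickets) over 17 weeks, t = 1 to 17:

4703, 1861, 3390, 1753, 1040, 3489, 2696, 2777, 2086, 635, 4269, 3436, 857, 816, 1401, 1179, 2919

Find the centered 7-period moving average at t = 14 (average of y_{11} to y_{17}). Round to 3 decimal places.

2125.286

Sum of periods 11–17: 4269 + 3436 + 857 + 816 + 1401 + 1179 + 2919 = 14877
Divide by 7: 14877 / 7 = 2125.286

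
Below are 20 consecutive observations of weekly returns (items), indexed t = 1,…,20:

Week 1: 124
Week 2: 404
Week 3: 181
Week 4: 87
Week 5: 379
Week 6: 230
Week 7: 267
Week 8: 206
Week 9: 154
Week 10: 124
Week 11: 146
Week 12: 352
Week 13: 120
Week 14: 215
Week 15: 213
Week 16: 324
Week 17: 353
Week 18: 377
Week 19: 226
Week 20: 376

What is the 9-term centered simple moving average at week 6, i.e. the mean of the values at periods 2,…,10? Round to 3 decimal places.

Sum of periods 2–10: 404 + 181 + 87 + 379 + 230 + 267 + 206 + 154 + 124 = 2032
Divide by 9: 2032 / 9 = 225.778

225.778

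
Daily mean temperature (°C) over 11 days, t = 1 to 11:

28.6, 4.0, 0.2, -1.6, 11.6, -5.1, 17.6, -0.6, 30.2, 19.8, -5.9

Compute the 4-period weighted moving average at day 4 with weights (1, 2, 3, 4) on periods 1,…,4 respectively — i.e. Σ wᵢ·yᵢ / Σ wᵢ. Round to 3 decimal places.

Weighted sum: 1·28.6 + 2·4.0 + 3·0.2 + 4·-1.6 = 28.6 + 8.0 + 0.6 + -6.4 = 30.8
Weight total: 1 + 2 + 3 + 4 = 10
WMA = 30.8 / 10 = 3.080

3.080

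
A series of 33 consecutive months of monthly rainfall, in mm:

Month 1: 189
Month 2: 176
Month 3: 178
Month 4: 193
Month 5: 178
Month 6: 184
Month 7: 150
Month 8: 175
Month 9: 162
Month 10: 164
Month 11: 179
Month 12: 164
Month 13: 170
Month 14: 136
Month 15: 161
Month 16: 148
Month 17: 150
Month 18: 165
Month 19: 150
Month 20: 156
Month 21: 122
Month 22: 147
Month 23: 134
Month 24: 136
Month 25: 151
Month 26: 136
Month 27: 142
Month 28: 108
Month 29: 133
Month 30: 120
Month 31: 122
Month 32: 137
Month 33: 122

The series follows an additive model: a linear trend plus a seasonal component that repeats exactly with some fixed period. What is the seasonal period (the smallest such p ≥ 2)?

7

First differences y_{t+1} − y_t: -13, 2, 15, -15, 6, -34, 25, -13, 2, 15, -15, 6, -34, 25, -13, 2, …
The difference pattern repeats every 7 terms and not for any smaller step, so p = 7.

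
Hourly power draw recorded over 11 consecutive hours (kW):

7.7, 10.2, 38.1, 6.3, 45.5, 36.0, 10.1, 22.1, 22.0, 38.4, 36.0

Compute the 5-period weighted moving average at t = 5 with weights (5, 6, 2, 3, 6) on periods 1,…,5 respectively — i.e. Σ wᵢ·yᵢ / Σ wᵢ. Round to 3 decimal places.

Weighted sum: 5·7.7 + 6·10.2 + 2·38.1 + 3·6.3 + 6·45.5 = 38.5 + 61.2 + 76.2 + 18.9 + 273.0 = 467.8
Weight total: 5 + 6 + 2 + 3 + 6 = 22
WMA = 467.8 / 22 = 21.264

21.264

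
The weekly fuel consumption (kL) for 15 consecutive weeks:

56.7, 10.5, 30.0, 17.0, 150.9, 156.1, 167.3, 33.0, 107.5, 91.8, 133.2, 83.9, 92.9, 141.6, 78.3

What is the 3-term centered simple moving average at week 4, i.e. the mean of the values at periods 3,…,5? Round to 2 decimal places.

65.97

Sum of periods 3–5: 30.0 + 17.0 + 150.9 = 197.9
Divide by 3: 197.9 / 3 = 65.97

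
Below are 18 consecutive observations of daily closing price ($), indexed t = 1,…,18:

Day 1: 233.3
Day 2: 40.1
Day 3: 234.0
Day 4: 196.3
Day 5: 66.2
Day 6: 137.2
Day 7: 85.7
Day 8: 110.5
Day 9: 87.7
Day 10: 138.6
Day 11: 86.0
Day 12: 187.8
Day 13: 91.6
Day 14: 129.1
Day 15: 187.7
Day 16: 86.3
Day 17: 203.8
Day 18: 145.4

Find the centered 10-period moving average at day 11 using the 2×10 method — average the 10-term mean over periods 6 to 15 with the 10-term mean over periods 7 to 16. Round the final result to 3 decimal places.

121.645

Sum over 6–15: 137.2 + 85.7 + 110.5 + 87.7 + 138.6 + 86.0 + 187.8 + 91.6 + 129.1 + 187.7 = 1241.9
Sum over 7–16: 85.7 + 110.5 + 87.7 + 138.6 + 86.0 + 187.8 + 91.6 + 129.1 + 187.7 + 86.3 = 1191.0
CMA at t=11 = (1241.9 + 1191.0) / (2·10) = 2432.9 / 20 = 121.645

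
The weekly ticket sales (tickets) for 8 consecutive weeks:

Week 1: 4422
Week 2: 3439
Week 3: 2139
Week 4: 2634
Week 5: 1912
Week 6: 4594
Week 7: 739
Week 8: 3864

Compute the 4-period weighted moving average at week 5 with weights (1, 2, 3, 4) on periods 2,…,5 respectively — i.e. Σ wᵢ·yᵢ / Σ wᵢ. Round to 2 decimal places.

Weighted sum: 1·3439 + 2·2139 + 3·2634 + 4·1912 = 3439 + 4278 + 7902 + 7648 = 23267
Weight total: 1 + 2 + 3 + 4 = 10
WMA = 23267 / 10 = 2326.70

2326.70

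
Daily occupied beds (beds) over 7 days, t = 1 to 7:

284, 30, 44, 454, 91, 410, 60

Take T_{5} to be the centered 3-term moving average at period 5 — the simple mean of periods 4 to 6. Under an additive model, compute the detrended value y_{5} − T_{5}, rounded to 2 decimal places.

-227.33

Trend T_5 = (454 + 91 + 410) / 3 = 955/3 = 318.3333
Detrended value: 91 − 318.3333 = -227.33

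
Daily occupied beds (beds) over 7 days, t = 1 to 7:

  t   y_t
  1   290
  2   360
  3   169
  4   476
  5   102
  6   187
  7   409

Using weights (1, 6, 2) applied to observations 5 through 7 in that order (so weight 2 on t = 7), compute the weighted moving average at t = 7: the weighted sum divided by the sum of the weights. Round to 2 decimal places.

Weighted sum: 1·102 + 6·187 + 2·409 = 102 + 1122 + 818 = 2042
Weight total: 1 + 6 + 2 = 9
WMA = 2042 / 9 = 226.89

226.89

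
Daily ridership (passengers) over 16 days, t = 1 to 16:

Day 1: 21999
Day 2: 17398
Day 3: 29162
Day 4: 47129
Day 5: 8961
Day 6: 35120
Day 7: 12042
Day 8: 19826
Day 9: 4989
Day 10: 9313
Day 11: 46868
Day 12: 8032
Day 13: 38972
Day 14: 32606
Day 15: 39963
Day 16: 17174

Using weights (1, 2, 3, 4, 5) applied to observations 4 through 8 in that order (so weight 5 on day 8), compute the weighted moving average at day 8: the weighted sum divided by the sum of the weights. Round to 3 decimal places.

21180.600

Weighted sum: 1·47129 + 2·8961 + 3·35120 + 4·12042 + 5·19826 = 47129 + 17922 + 105360 + 48168 + 99130 = 317709
Weight total: 1 + 2 + 3 + 4 + 5 = 15
WMA = 317709 / 15 = 21180.600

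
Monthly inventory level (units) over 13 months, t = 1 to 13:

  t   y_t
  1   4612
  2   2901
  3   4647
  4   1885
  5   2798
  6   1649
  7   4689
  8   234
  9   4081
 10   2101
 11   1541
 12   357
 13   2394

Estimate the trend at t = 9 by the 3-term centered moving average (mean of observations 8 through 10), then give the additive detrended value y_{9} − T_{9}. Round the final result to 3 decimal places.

1942.333

Trend T_9 = (234 + 4081 + 2101) / 3 = 6416/3 = 2138.66667
Detrended value: 4081 − 2138.66667 = 1942.333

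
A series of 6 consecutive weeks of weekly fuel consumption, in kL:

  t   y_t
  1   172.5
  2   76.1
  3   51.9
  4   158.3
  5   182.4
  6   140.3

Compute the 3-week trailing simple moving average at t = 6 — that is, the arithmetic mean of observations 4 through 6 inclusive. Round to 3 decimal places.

Sum of periods 4–6: 158.3 + 182.4 + 140.3 = 481.0
Divide by 3: 481.0 / 3 = 160.333

160.333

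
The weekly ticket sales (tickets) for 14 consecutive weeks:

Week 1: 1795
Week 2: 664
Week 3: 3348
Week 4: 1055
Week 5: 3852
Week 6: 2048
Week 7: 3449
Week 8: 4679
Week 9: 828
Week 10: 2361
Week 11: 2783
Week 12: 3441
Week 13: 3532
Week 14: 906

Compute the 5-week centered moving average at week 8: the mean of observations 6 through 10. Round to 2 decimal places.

Sum of periods 6–10: 2048 + 3449 + 4679 + 828 + 2361 = 13365
Divide by 5: 13365 / 5 = 2673.00

2673.00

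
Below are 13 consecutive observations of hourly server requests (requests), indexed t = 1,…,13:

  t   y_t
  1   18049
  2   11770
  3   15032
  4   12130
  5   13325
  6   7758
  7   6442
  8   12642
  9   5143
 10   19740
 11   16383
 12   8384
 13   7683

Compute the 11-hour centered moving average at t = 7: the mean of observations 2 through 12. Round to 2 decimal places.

11704.45

Sum of periods 2–12: 11770 + 15032 + 12130 + 13325 + 7758 + 6442 + 12642 + 5143 + 19740 + 16383 + 8384 = 128749
Divide by 11: 128749 / 11 = 11704.45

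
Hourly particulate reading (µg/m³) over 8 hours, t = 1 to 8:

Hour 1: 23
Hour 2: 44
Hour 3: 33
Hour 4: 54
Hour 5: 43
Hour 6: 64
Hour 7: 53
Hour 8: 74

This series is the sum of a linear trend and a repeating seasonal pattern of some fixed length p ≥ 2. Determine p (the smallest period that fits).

2

First differences y_{t+1} − y_t: 21, -11, 21, -11, 21, -11, …
The difference pattern repeats every 2 terms and not for any smaller step, so p = 2.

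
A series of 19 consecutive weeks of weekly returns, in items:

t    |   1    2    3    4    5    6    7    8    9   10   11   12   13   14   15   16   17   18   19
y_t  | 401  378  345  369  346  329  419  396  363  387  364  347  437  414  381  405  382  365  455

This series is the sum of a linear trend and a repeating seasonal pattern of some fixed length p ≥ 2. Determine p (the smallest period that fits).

6

First differences y_{t+1} − y_t: -23, -33, 24, -23, -17, 90, -23, -33, 24, -23, -17, 90, -23, -33, …
The difference pattern repeats every 6 terms and not for any smaller step, so p = 6.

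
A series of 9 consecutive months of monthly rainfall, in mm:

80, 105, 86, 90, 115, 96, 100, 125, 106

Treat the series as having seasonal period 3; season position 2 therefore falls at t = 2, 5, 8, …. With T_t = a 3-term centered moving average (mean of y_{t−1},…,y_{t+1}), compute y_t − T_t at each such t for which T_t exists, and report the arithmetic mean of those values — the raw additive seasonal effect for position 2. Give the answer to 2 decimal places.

14.67

Season position 2 occurs at t = 2, 5, 8 (where T_t is defined).
t=2: T_2 = 90.3333; y_2 − T_2 = 105 − 90.3333 = 14.6667
t=5: T_5 = 100.3333; y_5 − T_5 = 115 − 100.3333 = 14.6667
t=8: T_8 = 110.3333; y_8 − T_8 = 125 − 110.3333 = 14.6667
Mean deviation: (14.6667 + 14.6667 + 14.6667) / 3 = 14.67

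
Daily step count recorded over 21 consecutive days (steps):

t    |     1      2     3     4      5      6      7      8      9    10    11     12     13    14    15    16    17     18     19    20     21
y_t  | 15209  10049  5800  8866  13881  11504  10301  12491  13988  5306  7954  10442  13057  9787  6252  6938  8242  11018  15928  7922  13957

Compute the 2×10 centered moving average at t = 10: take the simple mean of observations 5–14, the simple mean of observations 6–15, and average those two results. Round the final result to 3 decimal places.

Sum over 5–14: 13881 + 11504 + 10301 + 12491 + 13988 + 5306 + 7954 + 10442 + 13057 + 9787 = 108711
Sum over 6–15: 11504 + 10301 + 12491 + 13988 + 5306 + 7954 + 10442 + 13057 + 9787 + 6252 = 101082
CMA at t=10 = (108711 + 101082) / (2·10) = 209793 / 20 = 10489.650

10489.650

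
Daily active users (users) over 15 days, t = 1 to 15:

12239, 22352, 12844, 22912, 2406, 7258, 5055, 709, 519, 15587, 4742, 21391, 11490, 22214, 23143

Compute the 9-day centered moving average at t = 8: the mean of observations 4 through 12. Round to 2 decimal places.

8953.22

Sum of periods 4–12: 22912 + 2406 + 7258 + 5055 + 709 + 519 + 15587 + 4742 + 21391 = 80579
Divide by 9: 80579 / 9 = 8953.22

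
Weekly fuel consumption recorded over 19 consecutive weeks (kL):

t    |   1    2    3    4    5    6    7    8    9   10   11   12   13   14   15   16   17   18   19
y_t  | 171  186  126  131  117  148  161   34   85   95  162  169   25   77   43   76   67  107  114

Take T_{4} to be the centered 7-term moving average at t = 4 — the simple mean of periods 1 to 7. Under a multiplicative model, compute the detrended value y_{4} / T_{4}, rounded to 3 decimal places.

Trend T_4 = (171 + 186 + 126 + 131 + 117 + 148 + 161) / 7 = 1040/7 = 148.57143
Ratio to trend: 131 / 148.57143 = 0.882

0.882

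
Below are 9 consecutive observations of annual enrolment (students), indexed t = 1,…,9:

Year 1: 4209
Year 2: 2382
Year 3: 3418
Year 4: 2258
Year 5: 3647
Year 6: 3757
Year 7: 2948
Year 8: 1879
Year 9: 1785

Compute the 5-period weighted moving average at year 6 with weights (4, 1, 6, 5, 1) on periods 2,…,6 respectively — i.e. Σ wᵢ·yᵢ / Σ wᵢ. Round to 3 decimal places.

Weighted sum: 4·2382 + 1·3418 + 6·2258 + 5·3647 + 1·3757 = 9528 + 3418 + 13548 + 18235 + 3757 = 48486
Weight total: 4 + 1 + 6 + 5 + 1 = 17
WMA = 48486 / 17 = 2852.118

2852.118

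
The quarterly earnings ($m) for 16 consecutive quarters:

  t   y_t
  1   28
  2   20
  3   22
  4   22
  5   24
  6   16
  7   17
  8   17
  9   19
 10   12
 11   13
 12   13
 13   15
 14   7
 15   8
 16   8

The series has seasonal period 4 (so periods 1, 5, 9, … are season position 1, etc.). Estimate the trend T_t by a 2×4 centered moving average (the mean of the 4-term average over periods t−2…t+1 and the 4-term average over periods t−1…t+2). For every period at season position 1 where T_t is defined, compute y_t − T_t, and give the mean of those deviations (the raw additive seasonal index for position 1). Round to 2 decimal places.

Season position 1 occurs at t = 5, 9, 13 (where T_t is defined).
t=5: T_5 = 20.3750; y_5 − T_5 = 24 − 20.3750 = 3.6250
t=9: T_9 = 15.7500; y_9 − T_9 = 19 − 15.7500 = 3.2500
t=13: T_13 = 11.3750; y_13 − T_13 = 15 − 11.3750 = 3.6250
Mean deviation: (3.6250 + 3.2500 + 3.6250) / 3 = 3.50

3.50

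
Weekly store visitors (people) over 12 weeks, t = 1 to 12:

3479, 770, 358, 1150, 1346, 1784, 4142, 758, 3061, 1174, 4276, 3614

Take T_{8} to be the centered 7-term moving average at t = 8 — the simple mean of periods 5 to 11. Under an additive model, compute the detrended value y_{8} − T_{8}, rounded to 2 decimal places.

Trend T_8 = (1346 + 1784 + 4142 + 758 + 3061 + 1174 + 4276) / 7 = 16541/7 = 2363.0000
Detrended value: 758 − 2363.0000 = -1605.00

-1605.00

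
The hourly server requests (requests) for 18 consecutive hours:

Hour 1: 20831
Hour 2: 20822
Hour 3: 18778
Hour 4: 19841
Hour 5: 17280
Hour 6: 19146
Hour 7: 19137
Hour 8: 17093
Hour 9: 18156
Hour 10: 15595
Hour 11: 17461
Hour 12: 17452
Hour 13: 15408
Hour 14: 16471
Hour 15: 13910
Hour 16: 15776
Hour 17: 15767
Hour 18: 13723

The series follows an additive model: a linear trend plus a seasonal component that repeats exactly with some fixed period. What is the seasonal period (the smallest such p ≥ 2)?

First differences y_{t+1} − y_t: -9, -2044, 1063, -2561, 1866, -9, -2044, 1063, -2561, 1866, -9, -2044, …
The difference pattern repeats every 5 terms and not for any smaller step, so p = 5.

5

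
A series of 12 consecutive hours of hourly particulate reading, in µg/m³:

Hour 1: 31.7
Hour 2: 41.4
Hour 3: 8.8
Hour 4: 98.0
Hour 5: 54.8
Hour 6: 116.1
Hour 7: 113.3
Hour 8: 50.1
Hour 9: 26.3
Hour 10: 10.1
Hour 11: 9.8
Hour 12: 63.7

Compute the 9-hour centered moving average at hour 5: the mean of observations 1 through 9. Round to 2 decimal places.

Sum of periods 1–9: 31.7 + 41.4 + 8.8 + 98.0 + 54.8 + 116.1 + 113.3 + 50.1 + 26.3 = 540.5
Divide by 9: 540.5 / 9 = 60.06

60.06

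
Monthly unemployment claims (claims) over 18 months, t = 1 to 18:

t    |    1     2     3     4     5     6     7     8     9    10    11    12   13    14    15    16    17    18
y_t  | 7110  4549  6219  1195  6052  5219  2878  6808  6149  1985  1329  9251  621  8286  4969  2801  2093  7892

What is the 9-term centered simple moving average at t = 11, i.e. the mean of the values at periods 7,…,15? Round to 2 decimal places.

4697.33

Sum of periods 7–15: 2878 + 6808 + 6149 + 1985 + 1329 + 9251 + 621 + 8286 + 4969 = 42276
Divide by 9: 42276 / 9 = 4697.33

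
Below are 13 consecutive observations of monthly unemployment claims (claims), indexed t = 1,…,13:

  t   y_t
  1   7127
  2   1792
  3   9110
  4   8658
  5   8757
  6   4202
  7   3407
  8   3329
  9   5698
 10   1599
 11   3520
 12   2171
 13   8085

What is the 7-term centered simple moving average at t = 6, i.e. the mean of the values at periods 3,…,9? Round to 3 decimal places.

Sum of periods 3–9: 9110 + 8658 + 8757 + 4202 + 3407 + 3329 + 5698 = 43161
Divide by 7: 43161 / 7 = 6165.857

6165.857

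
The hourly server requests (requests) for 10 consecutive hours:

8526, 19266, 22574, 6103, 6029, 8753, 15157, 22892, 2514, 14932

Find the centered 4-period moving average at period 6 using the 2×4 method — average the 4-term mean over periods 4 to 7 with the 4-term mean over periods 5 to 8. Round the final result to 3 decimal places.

Sum over 4–7: 6103 + 6029 + 8753 + 15157 = 36042
Sum over 5–8: 6029 + 8753 + 15157 + 22892 = 52831
CMA at t=6 = (36042 + 52831) / (2·4) = 88873 / 8 = 11109.125

11109.125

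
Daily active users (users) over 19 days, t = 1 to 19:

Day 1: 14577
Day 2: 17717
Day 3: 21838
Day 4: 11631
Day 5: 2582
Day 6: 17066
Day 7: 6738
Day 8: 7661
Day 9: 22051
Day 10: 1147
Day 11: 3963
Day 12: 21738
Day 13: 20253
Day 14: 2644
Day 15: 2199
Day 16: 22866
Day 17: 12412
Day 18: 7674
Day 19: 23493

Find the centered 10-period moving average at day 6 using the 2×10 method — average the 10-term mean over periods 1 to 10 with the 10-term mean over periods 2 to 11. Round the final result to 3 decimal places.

11770.100

Sum over 1–10: 14577 + 17717 + 21838 + 11631 + 2582 + 17066 + 6738 + 7661 + 22051 + 1147 = 123008
Sum over 2–11: 17717 + 21838 + 11631 + 2582 + 17066 + 6738 + 7661 + 22051 + 1147 + 3963 = 112394
CMA at t=6 = (123008 + 112394) / (2·10) = 235402 / 20 = 11770.100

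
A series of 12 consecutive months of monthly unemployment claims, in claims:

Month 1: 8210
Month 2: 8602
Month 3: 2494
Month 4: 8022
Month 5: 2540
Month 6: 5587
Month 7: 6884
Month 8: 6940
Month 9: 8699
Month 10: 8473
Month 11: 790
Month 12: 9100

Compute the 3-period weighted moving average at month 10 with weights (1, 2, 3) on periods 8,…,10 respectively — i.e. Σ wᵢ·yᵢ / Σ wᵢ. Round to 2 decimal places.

Weighted sum: 1·6940 + 2·8699 + 3·8473 = 6940 + 17398 + 25419 = 49757
Weight total: 1 + 2 + 3 = 6
WMA = 49757 / 6 = 8292.83

8292.83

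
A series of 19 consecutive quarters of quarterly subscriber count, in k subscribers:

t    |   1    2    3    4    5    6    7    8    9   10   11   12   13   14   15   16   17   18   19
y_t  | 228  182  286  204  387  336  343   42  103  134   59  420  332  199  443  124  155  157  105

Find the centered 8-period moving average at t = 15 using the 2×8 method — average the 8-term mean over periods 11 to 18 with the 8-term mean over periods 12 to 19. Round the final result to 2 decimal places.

Sum over 11–18: 59 + 420 + 332 + 199 + 443 + 124 + 155 + 157 = 1889
Sum over 12–19: 420 + 332 + 199 + 443 + 124 + 155 + 157 + 105 = 1935
CMA at t=15 = (1889 + 1935) / (2·8) = 3824 / 16 = 239.00

239.00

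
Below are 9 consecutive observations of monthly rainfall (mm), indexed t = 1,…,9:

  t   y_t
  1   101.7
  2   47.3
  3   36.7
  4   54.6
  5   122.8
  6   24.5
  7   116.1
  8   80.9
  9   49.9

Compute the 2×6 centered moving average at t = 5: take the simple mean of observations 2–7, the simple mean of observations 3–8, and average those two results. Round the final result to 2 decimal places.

Sum over 2–7: 47.3 + 36.7 + 54.6 + 122.8 + 24.5 + 116.1 = 402.0
Sum over 3–8: 36.7 + 54.6 + 122.8 + 24.5 + 116.1 + 80.9 = 435.6
CMA at t=5 = (402.0 + 435.6) / (2·6) = 837.6 / 12 = 69.80

69.80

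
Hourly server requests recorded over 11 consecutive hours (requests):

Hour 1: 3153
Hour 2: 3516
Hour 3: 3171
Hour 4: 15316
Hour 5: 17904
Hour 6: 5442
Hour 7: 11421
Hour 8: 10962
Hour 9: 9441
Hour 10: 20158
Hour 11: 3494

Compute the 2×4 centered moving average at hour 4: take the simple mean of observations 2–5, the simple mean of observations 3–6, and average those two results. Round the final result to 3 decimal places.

10217.500

Sum over 2–5: 3516 + 3171 + 15316 + 17904 = 39907
Sum over 3–6: 3171 + 15316 + 17904 + 5442 = 41833
CMA at t=4 = (39907 + 41833) / (2·4) = 81740 / 8 = 10217.500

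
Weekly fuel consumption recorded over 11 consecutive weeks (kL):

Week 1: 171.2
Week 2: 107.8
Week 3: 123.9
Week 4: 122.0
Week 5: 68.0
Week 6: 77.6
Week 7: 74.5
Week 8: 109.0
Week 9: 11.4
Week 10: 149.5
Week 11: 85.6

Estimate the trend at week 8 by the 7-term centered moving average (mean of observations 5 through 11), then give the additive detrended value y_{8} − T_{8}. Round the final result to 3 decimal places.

Trend T_8 = (68.0 + 77.6 + 74.5 + 109.0 + 11.4 + 149.5 + 85.6) / 7 = 575.6/7 = 82.22857
Detrended value: 109.0 − 82.22857 = 26.771

26.771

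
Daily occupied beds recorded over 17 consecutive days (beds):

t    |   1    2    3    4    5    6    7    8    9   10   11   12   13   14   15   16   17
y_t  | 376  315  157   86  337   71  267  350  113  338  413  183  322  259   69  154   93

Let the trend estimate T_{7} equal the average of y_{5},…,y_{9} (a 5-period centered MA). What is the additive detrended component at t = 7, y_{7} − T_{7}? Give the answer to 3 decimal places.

39.400

Trend T_7 = (337 + 71 + 267 + 350 + 113) / 5 = 1138/5 = 227.60000
Detrended value: 267 − 227.60000 = 39.400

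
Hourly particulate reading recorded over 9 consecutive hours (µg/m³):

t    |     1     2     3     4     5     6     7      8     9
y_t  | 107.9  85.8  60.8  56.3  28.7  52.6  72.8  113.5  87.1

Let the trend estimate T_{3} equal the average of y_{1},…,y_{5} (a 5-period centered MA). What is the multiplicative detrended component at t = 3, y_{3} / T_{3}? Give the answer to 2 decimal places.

0.90

Trend T_3 = (107.9 + 85.8 + 60.8 + 56.3 + 28.7) / 5 = 339.5/5 = 67.9000
Ratio to trend: 60.8 / 67.9000 = 0.90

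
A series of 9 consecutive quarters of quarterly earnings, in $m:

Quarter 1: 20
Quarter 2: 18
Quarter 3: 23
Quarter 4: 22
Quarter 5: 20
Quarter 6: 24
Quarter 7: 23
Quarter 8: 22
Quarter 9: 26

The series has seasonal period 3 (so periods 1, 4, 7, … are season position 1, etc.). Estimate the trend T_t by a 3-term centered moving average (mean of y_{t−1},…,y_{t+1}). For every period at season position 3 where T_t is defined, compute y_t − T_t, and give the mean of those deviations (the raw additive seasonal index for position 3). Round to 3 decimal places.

1.833

Season position 3 occurs at t = 3, 6 (where T_t is defined).
t=3: T_3 = 21.00000; y_3 − T_3 = 23 − 21.00000 = 2.00000
t=6: T_6 = 22.33333; y_6 − T_6 = 24 − 22.33333 = 1.66667
Mean deviation: (2.00000 + 1.66667) / 2 = 1.833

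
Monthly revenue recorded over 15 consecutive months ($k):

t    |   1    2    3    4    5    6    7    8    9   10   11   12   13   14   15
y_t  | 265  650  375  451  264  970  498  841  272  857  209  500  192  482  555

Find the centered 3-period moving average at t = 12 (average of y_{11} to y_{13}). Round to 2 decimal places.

300.33

Sum of periods 11–13: 209 + 500 + 192 = 901
Divide by 3: 901 / 3 = 300.33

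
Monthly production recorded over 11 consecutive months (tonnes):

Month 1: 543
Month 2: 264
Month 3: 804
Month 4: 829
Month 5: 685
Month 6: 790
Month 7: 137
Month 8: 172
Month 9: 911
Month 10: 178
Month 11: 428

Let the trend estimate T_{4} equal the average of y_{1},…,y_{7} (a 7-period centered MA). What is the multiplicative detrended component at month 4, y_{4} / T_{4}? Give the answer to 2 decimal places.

Trend T_4 = (543 + 264 + 804 + 829 + 685 + 790 + 137) / 7 = 4052/7 = 578.8571
Ratio to trend: 829 / 578.8571 = 1.43

1.43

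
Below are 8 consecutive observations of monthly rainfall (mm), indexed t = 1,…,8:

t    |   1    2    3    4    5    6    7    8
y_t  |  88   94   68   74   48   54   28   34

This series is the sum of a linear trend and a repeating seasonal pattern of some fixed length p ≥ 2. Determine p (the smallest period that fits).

First differences y_{t+1} − y_t: 6, -26, 6, -26, 6, -26, …
The difference pattern repeats every 2 terms and not for any smaller step, so p = 2.

2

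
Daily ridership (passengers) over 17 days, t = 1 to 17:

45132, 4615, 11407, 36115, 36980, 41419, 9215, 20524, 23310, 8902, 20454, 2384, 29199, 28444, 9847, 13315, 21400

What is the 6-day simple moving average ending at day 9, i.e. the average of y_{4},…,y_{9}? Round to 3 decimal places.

Sum of periods 4–9: 36115 + 36980 + 41419 + 9215 + 20524 + 23310 = 167563
Divide by 6: 167563 / 6 = 27927.167

27927.167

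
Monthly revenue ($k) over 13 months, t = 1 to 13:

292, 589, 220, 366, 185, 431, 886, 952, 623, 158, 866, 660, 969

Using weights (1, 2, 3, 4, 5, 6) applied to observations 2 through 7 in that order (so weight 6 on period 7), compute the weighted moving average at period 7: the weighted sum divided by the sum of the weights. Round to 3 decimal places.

Weighted sum: 1·589 + 2·220 + 3·366 + 4·185 + 5·431 + 6·886 = 589 + 440 + 1098 + 740 + 2155 + 5316 = 10338
Weight total: 1 + 2 + 3 + 4 + 5 + 6 = 21
WMA = 10338 / 21 = 492.286

492.286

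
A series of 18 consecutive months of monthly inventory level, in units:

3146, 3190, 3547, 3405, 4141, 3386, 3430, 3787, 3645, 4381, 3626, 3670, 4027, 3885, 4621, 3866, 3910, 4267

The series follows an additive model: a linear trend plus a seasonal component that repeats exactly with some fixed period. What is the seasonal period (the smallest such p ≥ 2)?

5

First differences y_{t+1} − y_t: 44, 357, -142, 736, -755, 44, 357, -142, 736, -755, 44, 357, …
The difference pattern repeats every 5 terms and not for any smaller step, so p = 5.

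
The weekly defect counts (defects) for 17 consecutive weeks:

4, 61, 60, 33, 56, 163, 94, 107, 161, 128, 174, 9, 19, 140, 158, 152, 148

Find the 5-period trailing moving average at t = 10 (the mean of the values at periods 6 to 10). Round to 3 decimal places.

Sum of periods 6–10: 163 + 94 + 107 + 161 + 128 = 653
Divide by 5: 653 / 5 = 130.600

130.600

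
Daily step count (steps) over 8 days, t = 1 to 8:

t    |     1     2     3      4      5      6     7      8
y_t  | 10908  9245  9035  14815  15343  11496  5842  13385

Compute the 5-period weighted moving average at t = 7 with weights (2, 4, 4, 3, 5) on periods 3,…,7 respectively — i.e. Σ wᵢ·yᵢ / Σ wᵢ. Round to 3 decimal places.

Weighted sum: 2·9035 + 4·14815 + 4·15343 + 3·11496 + 5·5842 = 18070 + 59260 + 61372 + 34488 + 29210 = 202400
Weight total: 2 + 4 + 4 + 3 + 5 = 18
WMA = 202400 / 18 = 11244.444

11244.444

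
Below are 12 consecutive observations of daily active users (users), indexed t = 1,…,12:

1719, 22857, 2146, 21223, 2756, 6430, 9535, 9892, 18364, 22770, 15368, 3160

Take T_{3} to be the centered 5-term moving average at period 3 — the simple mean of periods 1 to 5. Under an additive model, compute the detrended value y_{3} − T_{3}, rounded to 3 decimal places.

-7994.200

Trend T_3 = (1719 + 22857 + 2146 + 21223 + 2756) / 5 = 50701/5 = 10140.20000
Detrended value: 2146 − 10140.20000 = -7994.200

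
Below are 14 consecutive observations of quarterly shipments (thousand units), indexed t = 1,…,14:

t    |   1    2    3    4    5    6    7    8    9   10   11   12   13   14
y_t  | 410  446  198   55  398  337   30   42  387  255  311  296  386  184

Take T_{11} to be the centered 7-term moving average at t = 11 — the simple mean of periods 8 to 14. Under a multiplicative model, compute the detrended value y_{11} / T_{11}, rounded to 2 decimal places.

1.17

Trend T_11 = (42 + 387 + 255 + 311 + 296 + 386 + 184) / 7 = 1861/7 = 265.8571
Ratio to trend: 311 / 265.8571 = 1.17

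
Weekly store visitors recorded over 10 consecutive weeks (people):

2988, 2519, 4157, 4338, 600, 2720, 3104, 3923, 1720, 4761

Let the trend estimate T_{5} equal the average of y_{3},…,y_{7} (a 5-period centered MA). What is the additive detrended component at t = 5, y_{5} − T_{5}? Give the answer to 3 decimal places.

Trend T_5 = (4157 + 4338 + 600 + 2720 + 3104) / 5 = 14919/5 = 2983.80000
Detrended value: 600 − 2983.80000 = -2383.800

-2383.800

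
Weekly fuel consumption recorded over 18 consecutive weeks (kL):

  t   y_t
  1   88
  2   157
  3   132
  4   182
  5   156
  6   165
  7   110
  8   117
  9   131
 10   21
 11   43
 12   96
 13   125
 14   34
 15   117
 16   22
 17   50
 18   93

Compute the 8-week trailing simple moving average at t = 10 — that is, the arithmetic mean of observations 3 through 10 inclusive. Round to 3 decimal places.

126.750

Sum of periods 3–10: 132 + 182 + 156 + 165 + 110 + 117 + 131 + 21 = 1014
Divide by 8: 1014 / 8 = 126.750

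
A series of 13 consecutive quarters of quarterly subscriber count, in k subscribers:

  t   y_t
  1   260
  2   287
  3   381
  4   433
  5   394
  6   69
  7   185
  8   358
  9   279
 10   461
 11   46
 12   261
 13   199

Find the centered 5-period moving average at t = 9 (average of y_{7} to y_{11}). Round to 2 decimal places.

265.80

Sum of periods 7–11: 185 + 358 + 279 + 461 + 46 = 1329
Divide by 5: 1329 / 5 = 265.80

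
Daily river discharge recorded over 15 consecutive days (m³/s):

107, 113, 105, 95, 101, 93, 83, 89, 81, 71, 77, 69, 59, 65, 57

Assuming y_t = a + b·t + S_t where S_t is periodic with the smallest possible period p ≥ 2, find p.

3

First differences y_{t+1} − y_t: 6, -8, -10, 6, -8, -10, 6, -8, …
The difference pattern repeats every 3 terms and not for any smaller step, so p = 3.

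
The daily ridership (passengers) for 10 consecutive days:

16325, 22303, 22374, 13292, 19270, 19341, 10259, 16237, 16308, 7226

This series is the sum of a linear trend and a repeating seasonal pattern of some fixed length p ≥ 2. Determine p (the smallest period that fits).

3

First differences y_{t+1} − y_t: 5978, 71, -9082, 5978, 71, -9082, 5978, 71, …
The difference pattern repeats every 3 terms and not for any smaller step, so p = 3.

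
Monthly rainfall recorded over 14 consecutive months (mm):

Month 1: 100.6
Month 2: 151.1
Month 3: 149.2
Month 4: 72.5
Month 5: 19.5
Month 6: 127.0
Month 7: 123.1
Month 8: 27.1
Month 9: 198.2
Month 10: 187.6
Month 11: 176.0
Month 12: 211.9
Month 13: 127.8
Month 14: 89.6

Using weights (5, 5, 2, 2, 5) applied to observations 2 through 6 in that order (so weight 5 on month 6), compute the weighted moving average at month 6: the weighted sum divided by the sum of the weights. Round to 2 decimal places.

Weighted sum: 5·151.1 + 5·149.2 + 2·72.5 + 2·19.5 + 5·127.0 = 755.5 + 746.0 + 145.0 + 39.0 + 635.0 = 2320.5
Weight total: 5 + 5 + 2 + 2 + 5 = 19
WMA = 2320.5 / 19 = 122.13

122.13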